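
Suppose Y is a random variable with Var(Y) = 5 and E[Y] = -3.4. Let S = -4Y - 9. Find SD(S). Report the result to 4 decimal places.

Var(-4Y - 9) = (-4)²·5 = 80
SD(S) = √80 ≈ 8.9443

8.9443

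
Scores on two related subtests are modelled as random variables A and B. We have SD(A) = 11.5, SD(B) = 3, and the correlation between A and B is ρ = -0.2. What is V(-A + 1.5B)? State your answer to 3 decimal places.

173.200

V(A) = (11.5)² = 132.25;  V(B) = (3)² = 9
Cov(A,B) = ρ·SD(A)·SD(B) = -0.2·11.5·3 = -6.9
V(-A + 1.5B) = (-1)²·V(A) + (1.5)²·V(B) + 2·(-1)·(1.5)·Cov(A,B)
= 1·132.25 + 2.25·9 + -3·-6.9 = 173.2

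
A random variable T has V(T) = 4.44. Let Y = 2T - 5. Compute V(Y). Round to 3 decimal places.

V(2T - 5) = (2)²·V(T) = 4·4.44 = 17.76

17.760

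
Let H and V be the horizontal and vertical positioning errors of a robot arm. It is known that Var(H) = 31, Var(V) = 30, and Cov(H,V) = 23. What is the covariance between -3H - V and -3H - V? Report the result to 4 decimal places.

Cov(-3H - V, -3H - V) = (-3)(-3)Var(H) + (-1)(-1)Var(V) + [(-3)(-1) + (-1)(-3)]Cov(H,V)
= 9·31 + 1·30 + 6·23 = 447

447.0000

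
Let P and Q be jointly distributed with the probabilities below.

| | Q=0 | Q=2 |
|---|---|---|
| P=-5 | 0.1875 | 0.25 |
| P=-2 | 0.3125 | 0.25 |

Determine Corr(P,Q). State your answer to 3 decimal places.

-0.126

E[P] = -3.3125,  E[Q] = 1
E[PQ] = -3.5
Cov(P,Q) = E[PQ] − E[P]E[Q] = -3.5 − (-3.3125)(1) = -0.1875
Var(P) = 2.21484375,  Var(Q) = 1
ρ = -0.1875 / √(2.21484375·1) ≈ -0.126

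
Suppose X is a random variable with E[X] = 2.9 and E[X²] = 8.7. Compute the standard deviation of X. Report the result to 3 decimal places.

Var(X) = 8.7 − (2.9)² = 0.29
sd(X) = √0.29 ≈ 0.539

0.539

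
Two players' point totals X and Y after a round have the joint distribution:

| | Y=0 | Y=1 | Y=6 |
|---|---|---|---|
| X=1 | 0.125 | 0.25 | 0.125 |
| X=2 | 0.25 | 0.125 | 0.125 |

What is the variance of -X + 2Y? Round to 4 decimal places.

23.9375

E[X] = 1.5,  E[Y] = 1.875,  E[XY] = 2.75
Var(X) = 2.5 − (1.5)² = 0.25;  Var(Y) = 9.375 − (1.875)² = 5.859375
Cov(X,Y) = 2.75 − (1.5)(1.875) = -0.0625
Var(-X + 2Y) = (-1)²·0.25 + (2)²·5.859375 + 2·(-1)·(2)·-0.0625 = 23.9375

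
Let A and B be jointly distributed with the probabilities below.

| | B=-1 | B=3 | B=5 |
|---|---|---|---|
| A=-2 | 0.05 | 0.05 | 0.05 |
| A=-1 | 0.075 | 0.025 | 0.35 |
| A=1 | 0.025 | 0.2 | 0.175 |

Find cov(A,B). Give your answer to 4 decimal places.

0.2425

E[A] = -0.35,  E[B] = 3.55
E[AB] = -1
cov(A,B) = E[AB] − E[A]E[B] = -1 − (-0.35)(3.55) = 0.2425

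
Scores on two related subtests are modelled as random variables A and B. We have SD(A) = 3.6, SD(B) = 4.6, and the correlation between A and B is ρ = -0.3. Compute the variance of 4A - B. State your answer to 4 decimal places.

var(A) = (3.6)² = 12.96;  var(B) = (4.6)² = 21.16
cov(A,B) = ρ·SD(A)·SD(B) = -0.3·3.6·4.6 = -4.968
var(4A - B) = (4)²·var(A) + (-1)²·var(B) + 2·(4)·(-1)·cov(A,B)
= 16·12.96 + 1·21.16 + -8·-4.968 = 268.264

268.2640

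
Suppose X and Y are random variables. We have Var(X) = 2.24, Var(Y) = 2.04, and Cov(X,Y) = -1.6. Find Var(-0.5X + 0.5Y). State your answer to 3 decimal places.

1.870

Var(-0.5X + 0.5Y) = (-0.5)²·Var(X) + (0.5)²·Var(Y) + 2·(-0.5)·(0.5)·Cov(X,Y)
= 0.25·2.24 + 0.25·2.04 + -0.5·-1.6 = 1.87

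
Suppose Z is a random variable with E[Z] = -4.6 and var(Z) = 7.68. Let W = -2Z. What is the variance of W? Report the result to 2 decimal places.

30.72

var(-2Z) = (-2)²·var(Z) = 4·7.68 = 30.72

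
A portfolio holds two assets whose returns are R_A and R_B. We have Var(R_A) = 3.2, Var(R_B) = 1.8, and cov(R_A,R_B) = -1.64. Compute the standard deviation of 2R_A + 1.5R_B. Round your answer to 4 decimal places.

Var(2R_A + 1.5R_B) = (2)²·Var(R_A) + (1.5)²·Var(R_B) + 2·(2)·(1.5)·cov(R_A,R_B)
= 4·3.2 + 2.25·1.8 + 6·-1.64 = 7.01
SD(2R_A + 1.5R_B) = √7.01 ≈ 2.6476

2.6476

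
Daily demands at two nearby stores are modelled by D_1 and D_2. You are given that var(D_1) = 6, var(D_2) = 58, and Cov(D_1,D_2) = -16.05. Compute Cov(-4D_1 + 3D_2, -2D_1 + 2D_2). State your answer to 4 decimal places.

620.7000

Cov(-4D_1 + 3D_2, -2D_1 + 2D_2) = (-4)(-2)var(D_1) + (3)(2)var(D_2) + [(-4)(2) + (3)(-2)]Cov(D_1,D_2)
= 8·6 + 6·58 + -14·-16.05 = 620.7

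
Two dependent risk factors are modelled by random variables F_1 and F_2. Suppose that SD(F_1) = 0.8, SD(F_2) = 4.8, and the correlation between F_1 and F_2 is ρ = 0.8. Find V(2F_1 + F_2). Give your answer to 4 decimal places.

37.8880

V(F_1) = (0.8)² = 0.64;  V(F_2) = (4.8)² = 23.04
cov(F_1,F_2) = ρ·SD(F_1)·SD(F_2) = 0.8·0.8·4.8 = 3.072
V(2F_1 + F_2) = (2)²·V(F_1) + (1)²·V(F_2) + 2·(2)·(1)·cov(F_1,F_2)
= 4·0.64 + 1·23.04 + 4·3.072 = 37.888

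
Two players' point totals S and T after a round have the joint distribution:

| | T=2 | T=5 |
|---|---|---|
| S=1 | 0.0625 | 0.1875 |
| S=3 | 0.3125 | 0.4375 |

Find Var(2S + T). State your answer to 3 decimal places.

E[S] = 2.5,  E[T] = 3.875,  E[ST] = 9.5
Var(S) = 7 − (2.5)² = 0.75;  Var(T) = 17.125 − (3.875)² = 2.109375
cov(S,T) = 9.5 − (2.5)(3.875) = -0.1875
Var(2S + T) = (2)²·0.75 + (1)²·2.109375 + 2·(2)·(1)·-0.1875 = 4.359375

4.359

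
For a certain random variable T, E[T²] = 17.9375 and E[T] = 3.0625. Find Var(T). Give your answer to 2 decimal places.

8.56

Var(T) = 17.9375 − (3.0625)² = 8.55859375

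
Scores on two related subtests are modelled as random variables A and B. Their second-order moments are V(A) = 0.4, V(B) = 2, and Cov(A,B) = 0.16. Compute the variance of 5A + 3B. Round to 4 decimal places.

32.8000

V(5A + 3B) = (5)²·V(A) + (3)²·V(B) + 2·(5)·(3)·Cov(A,B)
= 25·0.4 + 9·2 + 30·0.16 = 32.8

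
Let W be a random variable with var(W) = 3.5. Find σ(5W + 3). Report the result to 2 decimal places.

var(5W + 3) = (5)²·3.5 = 87.5
σ(5W + 3) = √87.5 ≈ 9.35

9.35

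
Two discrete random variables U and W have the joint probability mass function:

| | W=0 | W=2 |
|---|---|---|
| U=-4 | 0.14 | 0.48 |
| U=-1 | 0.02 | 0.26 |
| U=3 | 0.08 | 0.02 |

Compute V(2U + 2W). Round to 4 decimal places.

E[U] = -2.46,  E[W] = 1.52,  E[UW] = -4.24
V(U) = 11.1 − (-2.46)² = 5.0484;  V(W) = 3.04 − (1.52)² = 0.7296
Cov(U,W) = -4.24 − (-2.46)(1.52) = -0.5008
V(2U + 2W) = (2)²·5.0484 + (2)²·0.7296 + 2·(2)·(2)·-0.5008 = 19.1056

19.1056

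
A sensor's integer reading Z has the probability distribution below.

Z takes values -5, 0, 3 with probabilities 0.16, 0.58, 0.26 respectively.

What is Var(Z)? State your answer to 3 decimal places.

6.340

E[Z] = (-5)(0.16) + (0)(0.58) + (3)(0.26) = -0.02
E[Z²] = (-5)²(0.16) + (0)²(0.58) + (3)²(0.26) = 6.34
Var(Z) = E[Z²] − (E[Z])² = 6.34 − (-0.02)² = 6.3396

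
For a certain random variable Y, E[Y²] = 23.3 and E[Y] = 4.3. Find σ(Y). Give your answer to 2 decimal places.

var(Y) = 23.3 − (4.3)² = 4.81
σ(Y) = √4.81 ≈ 2.19

2.19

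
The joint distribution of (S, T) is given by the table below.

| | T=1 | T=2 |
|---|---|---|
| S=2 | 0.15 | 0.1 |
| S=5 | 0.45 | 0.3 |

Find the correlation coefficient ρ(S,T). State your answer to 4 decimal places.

E[S] = 4.25,  E[T] = 1.4
E[ST] = 5.95
Cov(S,T) = E[ST] − E[S]E[T] = 5.95 − (4.25)(1.4) = 0
Var(S) = 1.6875,  Var(T) = 0.24
ρ = 0 / √(1.6875·0.24) ≈ 0.0000

0.0000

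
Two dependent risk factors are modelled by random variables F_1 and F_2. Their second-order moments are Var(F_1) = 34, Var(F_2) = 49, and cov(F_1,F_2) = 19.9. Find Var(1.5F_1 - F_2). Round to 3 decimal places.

65.800

Var(1.5F_1 - F_2) = (1.5)²·Var(F_1) + (-1)²·Var(F_2) + 2·(1.5)·(-1)·cov(F_1,F_2)
= 2.25·34 + 1·49 + -3·19.9 = 65.8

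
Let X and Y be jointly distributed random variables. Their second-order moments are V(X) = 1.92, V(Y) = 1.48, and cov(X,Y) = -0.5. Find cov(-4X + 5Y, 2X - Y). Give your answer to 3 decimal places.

-29.760

cov(-4X + 5Y, 2X - Y) = (-4)(2)V(X) + (5)(-1)V(Y) + [(-4)(-1) + (5)(2)]cov(X,Y)
= -8·1.92 + -5·1.48 + 14·-0.5 = -29.76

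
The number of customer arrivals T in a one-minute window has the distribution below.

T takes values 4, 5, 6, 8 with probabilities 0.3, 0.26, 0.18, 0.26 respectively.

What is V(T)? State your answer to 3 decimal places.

2.384

E[T] = (4)(0.3) + (5)(0.26) + (6)(0.18) + (8)(0.26) = 5.66
E[T²] = (4)²(0.3) + (5)²(0.26) + (6)²(0.18) + (8)²(0.26) = 34.42
V(T) = E[T²] − (E[T])² = 34.42 − (5.66)² = 2.3844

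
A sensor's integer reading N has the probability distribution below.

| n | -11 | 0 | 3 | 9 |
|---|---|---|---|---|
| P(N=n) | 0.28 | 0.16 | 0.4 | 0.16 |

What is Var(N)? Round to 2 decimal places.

50.25

E[N] = (-11)(0.28) + (0)(0.16) + (3)(0.4) + (9)(0.16) = -0.44
E[N²] = (-11)²(0.28) + (0)²(0.16) + (3)²(0.4) + (9)²(0.16) = 50.44
Var(N) = E[N²] − (E[N])² = 50.44 − (-0.44)² = 50.2464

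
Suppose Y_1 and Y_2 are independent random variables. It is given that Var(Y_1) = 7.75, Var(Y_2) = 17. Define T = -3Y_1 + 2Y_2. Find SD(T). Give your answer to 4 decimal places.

By independence, Var(T) = (-3)²Var(Y_1) + (2)²Var(Y_2)
= (-3)²·7.75 + (2)²·17 = 137.75
SD(T) = √137.75 ≈ 11.7367

11.7367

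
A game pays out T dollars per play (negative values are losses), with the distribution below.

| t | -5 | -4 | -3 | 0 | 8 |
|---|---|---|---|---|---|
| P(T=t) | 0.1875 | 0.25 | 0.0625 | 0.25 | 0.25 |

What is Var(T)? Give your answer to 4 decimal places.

25.2344

E[T] = (-5)(0.1875) + (-4)(0.25) + (-3)(0.0625) + (0)(0.25) + (8)(0.25) = -0.125
E[T²] = (-5)²(0.1875) + (-4)²(0.25) + (-3)²(0.0625) + (0)²(0.25) + (8)²(0.25) = 25.25
Var(T) = E[T²] − (E[T])² = 25.25 − (-0.125)² = 25.234375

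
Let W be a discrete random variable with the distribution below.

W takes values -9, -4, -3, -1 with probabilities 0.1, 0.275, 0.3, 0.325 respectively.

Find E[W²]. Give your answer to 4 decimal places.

15.5250

E[W²] = (-9)²(0.1) + (-4)²(0.275) + (-3)²(0.3) + (-1)²(0.325) = 15.525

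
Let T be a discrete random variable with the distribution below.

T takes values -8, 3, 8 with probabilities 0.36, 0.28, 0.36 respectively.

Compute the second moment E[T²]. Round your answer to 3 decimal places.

48.600

E[T²] = (-8)²(0.36) + (3)²(0.28) + (8)²(0.36) = 48.6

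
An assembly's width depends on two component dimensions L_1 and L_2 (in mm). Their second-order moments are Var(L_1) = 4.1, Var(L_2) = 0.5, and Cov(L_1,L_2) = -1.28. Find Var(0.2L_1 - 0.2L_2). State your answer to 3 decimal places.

0.286

Var(0.2L_1 - 0.2L_2) = (0.2)²·Var(L_1) + (-0.2)²·Var(L_2) + 2·(0.2)·(-0.2)·Cov(L_1,L_2)
= 0.04·4.1 + 0.04·0.5 + -0.08·-1.28 = 0.2864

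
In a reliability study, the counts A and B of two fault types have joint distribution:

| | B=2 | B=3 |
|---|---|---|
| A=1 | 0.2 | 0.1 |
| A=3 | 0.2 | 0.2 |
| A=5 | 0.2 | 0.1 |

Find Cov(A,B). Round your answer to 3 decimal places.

0.000

E[A] = 3,  E[B] = 2.4
E[AB] = 7.2
Cov(A,B) = E[AB] − E[A]E[B] = 7.2 − (3)(2.4) = 0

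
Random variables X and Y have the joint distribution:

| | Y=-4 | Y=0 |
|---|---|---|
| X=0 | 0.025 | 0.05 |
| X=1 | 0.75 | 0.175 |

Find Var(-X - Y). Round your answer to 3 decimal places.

2.594

E[X] = 0.925,  E[Y] = -3.1,  E[XY] = -3
Var(X) = 0.925 − (0.925)² = 0.069375;  Var(Y) = 12.4 − (-3.1)² = 2.79
Cov(X,Y) = -3 − (0.925)(-3.1) = -0.1325
Var(-X - Y) = (-1)²·0.069375 + (-1)²·2.79 + 2·(-1)·(-1)·-0.1325 = 2.594375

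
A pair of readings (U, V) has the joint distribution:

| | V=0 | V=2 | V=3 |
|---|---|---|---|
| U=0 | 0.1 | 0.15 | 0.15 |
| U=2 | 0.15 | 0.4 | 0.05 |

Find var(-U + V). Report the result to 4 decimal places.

E[U] = 1.2,  E[V] = 1.7,  E[UV] = 1.9
var(U) = 2.4 − (1.2)² = 0.96;  var(V) = 4 − (1.7)² = 1.11
Cov(U,V) = 1.9 − (1.2)(1.7) = -0.14
var(-U + V) = (-1)²·0.96 + (1)²·1.11 + 2·(-1)·(1)·-0.14 = 2.35

2.3500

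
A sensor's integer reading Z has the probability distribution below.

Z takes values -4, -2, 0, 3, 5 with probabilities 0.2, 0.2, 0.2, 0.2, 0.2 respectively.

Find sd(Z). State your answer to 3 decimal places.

3.262

E[Z] = (-4)(0.2) + (-2)(0.2) + (0)(0.2) + (3)(0.2) + (5)(0.2) = 0.4
E[Z²] = (-4)²(0.2) + (-2)²(0.2) + (0)²(0.2) + (3)²(0.2) + (5)²(0.2) = 10.8
Var(Z) = E[Z²] − (E[Z])² = 10.8 − (0.4)² = 10.64
sd(Z) = √10.64 ≈ 3.262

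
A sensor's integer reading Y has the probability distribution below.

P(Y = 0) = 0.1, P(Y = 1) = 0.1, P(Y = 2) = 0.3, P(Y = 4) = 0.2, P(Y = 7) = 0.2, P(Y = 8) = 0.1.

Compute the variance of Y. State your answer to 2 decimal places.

E[Y] = (0)(0.1) + (1)(0.1) + (2)(0.3) + (4)(0.2) + (7)(0.2) + (8)(0.1) = 3.7
E[Y²] = (0)²(0.1) + (1)²(0.1) + (2)²(0.3) + (4)²(0.2) + (7)²(0.2) + (8)²(0.1) = 20.7
var(Y) = E[Y²] − (E[Y])² = 20.7 − (3.7)² = 7.01

7.01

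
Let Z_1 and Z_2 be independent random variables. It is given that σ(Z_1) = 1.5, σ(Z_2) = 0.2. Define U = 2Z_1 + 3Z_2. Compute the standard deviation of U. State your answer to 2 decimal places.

3.06

V(Z_1) = 2.25, V(Z_2) = 0.04
By independence, V(U) = (2)²V(Z_1) + (3)²V(Z_2)
= (2)²·2.25 + (3)²·0.04 = 9.36
σ(U) = √9.36 ≈ 3.06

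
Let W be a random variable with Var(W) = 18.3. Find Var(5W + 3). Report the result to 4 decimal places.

Var(5W + 3) = (5)²·Var(W) = 25·18.3 = 457.5

457.5000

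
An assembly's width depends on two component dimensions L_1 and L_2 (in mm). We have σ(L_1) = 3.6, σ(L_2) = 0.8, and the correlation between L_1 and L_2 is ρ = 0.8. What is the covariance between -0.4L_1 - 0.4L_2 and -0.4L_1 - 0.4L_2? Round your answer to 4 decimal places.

2.9133

Var(L_1) = (3.6)² = 12.96;  Var(L_2) = (0.8)² = 0.64
cov(L_1,L_2) = ρ·σ(L_1)·σ(L_2) = 0.8·3.6·0.8 = 2.304
cov(-0.4L_1 - 0.4L_2, -0.4L_1 - 0.4L_2) = (-0.4)(-0.4)Var(L_1) + (-0.4)(-0.4)Var(L_2) + [(-0.4)(-0.4) + (-0.4)(-0.4)]cov(L_1,L_2)
= 0.16·12.96 + 0.16·0.64 + 0.32·2.304 = 2.91328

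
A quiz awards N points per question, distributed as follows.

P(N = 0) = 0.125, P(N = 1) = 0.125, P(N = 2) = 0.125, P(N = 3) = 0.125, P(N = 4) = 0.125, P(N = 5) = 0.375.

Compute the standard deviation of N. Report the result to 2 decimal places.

E[N] = (0)(0.125) + (1)(0.125) + (2)(0.125) + (3)(0.125) + (4)(0.125) + (5)(0.375) = 3.125
E[N²] = (0)²(0.125) + (1)²(0.125) + (2)²(0.125) + (3)²(0.125) + (4)²(0.125) + (5)²(0.375) = 13.125
Var(N) = E[N²] − (E[N])² = 13.125 − (3.125)² = 3.359375
sd(N) = √3.359375 ≈ 1.83

1.83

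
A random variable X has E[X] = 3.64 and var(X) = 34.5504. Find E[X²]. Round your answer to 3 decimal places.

47.800

E[X²] = var(X) + (E[X])² = 34.5504 + (3.64)² = 47.8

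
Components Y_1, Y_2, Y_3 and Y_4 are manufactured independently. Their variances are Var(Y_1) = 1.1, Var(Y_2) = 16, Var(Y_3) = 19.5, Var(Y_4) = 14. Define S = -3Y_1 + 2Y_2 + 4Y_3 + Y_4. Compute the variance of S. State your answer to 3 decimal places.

399.900

By independence, Var(S) = (-3)²Var(Y_1) + (2)²Var(Y_2) + (4)²Var(Y_3) + (1)²Var(Y_4)
= (-3)²·1.1 + (2)²·16 + (4)²·19.5 + (1)²·14 = 399.9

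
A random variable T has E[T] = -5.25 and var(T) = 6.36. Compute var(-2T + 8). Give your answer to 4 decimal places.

var(-2T + 8) = (-2)²·var(T) = 4·6.36 = 25.44

25.4400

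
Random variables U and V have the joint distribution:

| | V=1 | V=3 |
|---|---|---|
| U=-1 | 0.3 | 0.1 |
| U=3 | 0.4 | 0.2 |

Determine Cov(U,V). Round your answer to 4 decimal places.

E[U] = 1.4,  E[V] = 1.6
E[UV] = 2.4
Cov(U,V) = E[UV] − E[U]E[V] = 2.4 − (1.4)(1.6) = 0.16

0.1600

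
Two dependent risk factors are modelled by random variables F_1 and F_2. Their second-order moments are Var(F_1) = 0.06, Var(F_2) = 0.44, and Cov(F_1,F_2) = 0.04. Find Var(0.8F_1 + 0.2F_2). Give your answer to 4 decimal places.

0.0688

Var(0.8F_1 + 0.2F_2) = (0.8)²·Var(F_1) + (0.2)²·Var(F_2) + 2·(0.8)·(0.2)·Cov(F_1,F_2)
= 0.64·0.06 + 0.04·0.44 + 0.32·0.04 = 0.0688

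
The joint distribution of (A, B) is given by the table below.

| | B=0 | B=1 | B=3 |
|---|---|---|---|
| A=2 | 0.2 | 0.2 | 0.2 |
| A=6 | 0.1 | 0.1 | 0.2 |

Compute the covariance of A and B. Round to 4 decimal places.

0.4000

E[A] = 3.6,  E[B] = 1.5
E[AB] = 5.8
cov(A,B) = E[AB] − E[A]E[B] = 5.8 − (3.6)(1.5) = 0.4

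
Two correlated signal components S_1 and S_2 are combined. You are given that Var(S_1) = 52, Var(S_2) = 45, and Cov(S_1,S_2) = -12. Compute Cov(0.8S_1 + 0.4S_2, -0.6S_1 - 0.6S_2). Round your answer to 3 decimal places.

Cov(0.8S_1 + 0.4S_2, -0.6S_1 - 0.6S_2) = (0.8)(-0.6)Var(S_1) + (0.4)(-0.6)Var(S_2) + [(0.8)(-0.6) + (0.4)(-0.6)]Cov(S_1,S_2)
= -0.48·52 + -0.24·45 + -0.72·-12 = -27.12

-27.120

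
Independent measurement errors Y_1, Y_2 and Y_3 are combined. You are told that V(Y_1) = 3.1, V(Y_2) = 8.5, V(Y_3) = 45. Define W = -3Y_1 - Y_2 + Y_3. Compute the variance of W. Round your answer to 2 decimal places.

81.40

By independence, V(W) = (-3)²V(Y_1) + (-1)²V(Y_2) + (1)²V(Y_3)
= (-3)²·3.1 + (-1)²·8.5 + (1)²·45 = 81.4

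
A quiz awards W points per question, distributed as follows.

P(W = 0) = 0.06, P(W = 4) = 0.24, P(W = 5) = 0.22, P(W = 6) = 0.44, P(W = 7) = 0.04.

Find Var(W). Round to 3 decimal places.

2.340

E[W] = (0)(0.06) + (4)(0.24) + (5)(0.22) + (6)(0.44) + (7)(0.04) = 4.98
E[W²] = (0)²(0.06) + (4)²(0.24) + (5)²(0.22) + (6)²(0.44) + (7)²(0.04) = 27.14
Var(W) = E[W²] − (E[W])² = 27.14 − (4.98)² = 2.3396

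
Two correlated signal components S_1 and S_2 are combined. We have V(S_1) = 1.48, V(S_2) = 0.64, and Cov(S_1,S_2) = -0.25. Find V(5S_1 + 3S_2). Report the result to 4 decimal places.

35.2600

V(5S_1 + 3S_2) = (5)²·V(S_1) + (3)²·V(S_2) + 2·(5)·(3)·Cov(S_1,S_2)
= 25·1.48 + 9·0.64 + 30·-0.25 = 35.26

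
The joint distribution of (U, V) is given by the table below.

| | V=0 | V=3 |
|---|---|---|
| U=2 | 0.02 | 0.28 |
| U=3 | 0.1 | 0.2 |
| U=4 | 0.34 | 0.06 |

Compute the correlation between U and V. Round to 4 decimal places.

-0.6618

E[U] = 3.1,  E[V] = 1.62
E[UV] = 4.2
Cov(U,V) = E[UV] − E[U]E[V] = 4.2 − (3.1)(1.62) = -0.822
var(U) = 0.69,  var(V) = 2.2356
ρ = -0.822 / √(0.69·2.2356) ≈ -0.6618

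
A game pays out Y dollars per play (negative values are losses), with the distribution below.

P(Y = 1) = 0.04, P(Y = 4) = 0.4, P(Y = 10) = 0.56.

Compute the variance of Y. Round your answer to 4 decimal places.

E[Y] = (1)(0.04) + (4)(0.4) + (10)(0.56) = 7.24
E[Y²] = (1)²(0.04) + (4)²(0.4) + (10)²(0.56) = 62.44
V(Y) = E[Y²] − (E[Y])² = 62.44 − (7.24)² = 10.0224

10.0224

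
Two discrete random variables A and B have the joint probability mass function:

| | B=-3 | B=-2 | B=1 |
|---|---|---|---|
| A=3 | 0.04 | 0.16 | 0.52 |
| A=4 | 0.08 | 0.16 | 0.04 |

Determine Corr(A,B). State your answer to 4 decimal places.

E[A] = 3.28,  E[B] = -0.44
E[AB] = -1.84
Cov(A,B) = E[AB] − E[A]E[B] = -1.84 − (3.28)(-0.44) = -0.3968
var(A) = 0.2016,  var(B) = 2.7264
ρ = -0.3968 / √(0.2016·2.7264) ≈ -0.5352

-0.5352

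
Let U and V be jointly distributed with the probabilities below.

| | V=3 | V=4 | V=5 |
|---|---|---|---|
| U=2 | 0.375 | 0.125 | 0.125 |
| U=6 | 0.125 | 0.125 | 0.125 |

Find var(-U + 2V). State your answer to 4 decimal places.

5.0000

E[U] = 3.5,  E[V] = 3.75,  E[UV] = 13.5
var(U) = 16 − (3.5)² = 3.75;  var(V) = 14.75 − (3.75)² = 0.6875
Cov(U,V) = 13.5 − (3.5)(3.75) = 0.375
var(-U + 2V) = (-1)²·3.75 + (2)²·0.6875 + 2·(-1)·(2)·0.375 = 5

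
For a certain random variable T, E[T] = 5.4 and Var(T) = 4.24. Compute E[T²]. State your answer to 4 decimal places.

E[T²] = Var(T) + (E[T])² = 4.24 + (5.4)² = 33.4

33.4000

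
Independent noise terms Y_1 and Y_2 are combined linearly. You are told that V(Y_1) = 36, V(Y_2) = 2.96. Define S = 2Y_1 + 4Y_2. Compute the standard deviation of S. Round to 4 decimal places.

13.8333

By independence, V(S) = (2)²V(Y_1) + (4)²V(Y_2)
= (2)²·36 + (4)²·2.96 = 191.36
SD(S) = √191.36 ≈ 13.8333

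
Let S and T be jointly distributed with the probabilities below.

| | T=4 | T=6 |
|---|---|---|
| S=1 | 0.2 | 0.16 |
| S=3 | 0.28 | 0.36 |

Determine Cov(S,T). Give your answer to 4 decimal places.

0.1088

E[S] = 2.28,  E[T] = 5.04
E[ST] = 11.6
Cov(S,T) = E[ST] − E[S]E[T] = 11.6 − (2.28)(5.04) = 0.1088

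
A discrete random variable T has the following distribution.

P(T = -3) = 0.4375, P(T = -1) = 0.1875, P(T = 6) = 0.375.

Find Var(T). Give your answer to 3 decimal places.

E[T] = (-3)(0.4375) + (-1)(0.1875) + (6)(0.375) = 0.75
E[T²] = (-3)²(0.4375) + (-1)²(0.1875) + (6)²(0.375) = 17.625
Var(T) = E[T²] − (E[T])² = 17.625 − (0.75)² = 17.0625

17.063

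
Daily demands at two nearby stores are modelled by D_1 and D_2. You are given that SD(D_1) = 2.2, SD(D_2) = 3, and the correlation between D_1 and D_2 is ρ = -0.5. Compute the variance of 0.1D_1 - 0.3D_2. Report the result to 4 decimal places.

Var(D_1) = (2.2)² = 4.84;  Var(D_2) = (3)² = 9
Cov(D_1,D_2) = ρ·SD(D_1)·SD(D_2) = -0.5·2.2·3 = -3.3
Var(0.1D_1 - 0.3D_2) = (0.1)²·Var(D_1) + (-0.3)²·Var(D_2) + 2·(0.1)·(-0.3)·Cov(D_1,D_2)
= 0.01·4.84 + 0.09·9 + -0.06·-3.3 = 1.0564

1.0564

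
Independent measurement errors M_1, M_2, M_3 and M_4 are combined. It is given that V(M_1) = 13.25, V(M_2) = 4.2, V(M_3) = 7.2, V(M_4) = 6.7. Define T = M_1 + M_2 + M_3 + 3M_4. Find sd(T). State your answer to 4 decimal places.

By independence, V(T) = (1)²V(M_1) + (1)²V(M_2) + (1)²V(M_3) + (3)²V(M_4)
= (1)²·13.25 + (1)²·4.2 + (1)²·7.2 + (3)²·6.7 = 84.95
sd(T) = √84.95 ≈ 9.2168

9.2168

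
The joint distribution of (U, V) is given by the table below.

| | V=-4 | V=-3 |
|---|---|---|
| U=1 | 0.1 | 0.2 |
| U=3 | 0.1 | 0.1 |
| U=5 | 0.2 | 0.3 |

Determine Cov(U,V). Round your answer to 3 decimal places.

E[U] = 3.4,  E[V] = -3.4
E[UV] = -11.6
Cov(U,V) = E[UV] − E[U]E[V] = -11.6 − (3.4)(-3.4) = -0.04

-0.040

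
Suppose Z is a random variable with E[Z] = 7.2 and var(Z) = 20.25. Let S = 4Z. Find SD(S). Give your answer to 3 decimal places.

var(4Z) = (4)²·20.25 = 324
SD(S) = √324 ≈ 18.000

18.000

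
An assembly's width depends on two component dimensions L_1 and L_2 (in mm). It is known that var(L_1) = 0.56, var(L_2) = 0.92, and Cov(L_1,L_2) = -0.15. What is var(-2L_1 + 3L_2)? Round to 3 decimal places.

12.320

var(-2L_1 + 3L_2) = (-2)²·var(L_1) + (3)²·var(L_2) + 2·(-2)·(3)·Cov(L_1,L_2)
= 4·0.56 + 9·0.92 + -12·-0.15 = 12.32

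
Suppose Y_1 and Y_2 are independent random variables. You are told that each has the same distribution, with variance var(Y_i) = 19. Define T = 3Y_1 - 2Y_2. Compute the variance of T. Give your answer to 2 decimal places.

247.00

By independence, var(T) = (3)²var(Y_1) + (-2)²var(Y_2)
= (3)²·19 + (-2)²·19 = 247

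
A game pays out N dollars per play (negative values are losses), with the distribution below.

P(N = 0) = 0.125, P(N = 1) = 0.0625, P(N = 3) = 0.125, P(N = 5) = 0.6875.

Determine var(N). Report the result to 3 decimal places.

3.359

E[N] = (0)(0.125) + (1)(0.0625) + (3)(0.125) + (5)(0.6875) = 3.875
E[N²] = (0)²(0.125) + (1)²(0.0625) + (3)²(0.125) + (5)²(0.6875) = 18.375
var(N) = E[N²] − (E[N])² = 18.375 − (3.875)² = 3.359375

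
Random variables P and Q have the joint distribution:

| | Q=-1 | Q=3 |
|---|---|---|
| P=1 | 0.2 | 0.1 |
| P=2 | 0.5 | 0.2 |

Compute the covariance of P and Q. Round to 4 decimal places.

E[P] = 1.7,  E[Q] = 0.2
E[PQ] = 0.3
Cov(P,Q) = E[PQ] − E[P]E[Q] = 0.3 − (1.7)(0.2) = -0.04

-0.0400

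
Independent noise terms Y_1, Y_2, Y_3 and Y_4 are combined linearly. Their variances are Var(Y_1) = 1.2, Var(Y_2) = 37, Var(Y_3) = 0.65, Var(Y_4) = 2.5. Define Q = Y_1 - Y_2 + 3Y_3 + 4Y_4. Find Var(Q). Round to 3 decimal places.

By independence, Var(Q) = (1)²Var(Y_1) + (-1)²Var(Y_2) + (3)²Var(Y_3) + (4)²Var(Y_4)
= (1)²·1.2 + (-1)²·37 + (3)²·0.65 + (4)²·2.5 = 84.05

84.050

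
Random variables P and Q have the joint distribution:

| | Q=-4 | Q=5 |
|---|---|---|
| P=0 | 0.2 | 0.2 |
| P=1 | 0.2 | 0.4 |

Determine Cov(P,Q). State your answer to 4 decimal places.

E[P] = 0.6,  E[Q] = 1.4
E[PQ] = 1.2
Cov(P,Q) = E[PQ] − E[P]E[Q] = 1.2 − (0.6)(1.4) = 0.36

0.3600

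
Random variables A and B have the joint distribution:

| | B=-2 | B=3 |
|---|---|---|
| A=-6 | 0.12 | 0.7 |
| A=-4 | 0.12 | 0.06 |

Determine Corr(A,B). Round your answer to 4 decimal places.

E[A] = -5.64,  E[B] = 1.8
E[AB] = -10.92
Cov(A,B) = E[AB] − E[A]E[B] = -10.92 − (-5.64)(1.8) = -0.768
Var(A) = 0.5904,  Var(B) = 4.56
ρ = -0.768 / √(0.5904·4.56) ≈ -0.4681

-0.4681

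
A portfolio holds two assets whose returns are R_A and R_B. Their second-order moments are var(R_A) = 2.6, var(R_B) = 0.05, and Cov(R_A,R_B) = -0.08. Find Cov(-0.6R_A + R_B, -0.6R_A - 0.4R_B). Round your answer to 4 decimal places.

0.9448

Cov(-0.6R_A + R_B, -0.6R_A - 0.4R_B) = (-0.6)(-0.6)var(R_A) + (1)(-0.4)var(R_B) + [(-0.6)(-0.4) + (1)(-0.6)]Cov(R_A,R_B)
= 0.36·2.6 + -0.4·0.05 + -0.36·-0.08 = 0.9448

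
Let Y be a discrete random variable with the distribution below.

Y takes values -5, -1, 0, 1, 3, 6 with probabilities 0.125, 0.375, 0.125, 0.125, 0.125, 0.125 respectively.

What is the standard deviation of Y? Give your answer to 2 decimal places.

E[Y] = (-5)(0.125) + (-1)(0.375) + (0)(0.125) + (1)(0.125) + (3)(0.125) + (6)(0.125) = 0.25
E[Y²] = (-5)²(0.125) + (-1)²(0.375) + (0)²(0.125) + (1)²(0.125) + (3)²(0.125) + (6)²(0.125) = 9.25
Var(Y) = E[Y²] − (E[Y])² = 9.25 − (0.25)² = 9.1875
sd(Y) = √9.1875 ≈ 3.03

3.03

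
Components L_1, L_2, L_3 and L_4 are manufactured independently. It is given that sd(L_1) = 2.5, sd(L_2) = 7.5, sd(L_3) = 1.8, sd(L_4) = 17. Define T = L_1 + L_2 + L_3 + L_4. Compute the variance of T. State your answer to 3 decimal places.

354.740

var(L_1) = 6.25, var(L_2) = 56.25, var(L_3) = 3.24, var(L_4) = 289
By independence, var(T) = (1)²var(L_1) + (1)²var(L_2) + (1)²var(L_3) + (1)²var(L_4)
= (1)²·6.25 + (1)²·56.25 + (1)²·3.24 + (1)²·289 = 354.74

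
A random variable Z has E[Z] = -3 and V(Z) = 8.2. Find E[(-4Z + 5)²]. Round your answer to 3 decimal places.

420.200

E[-4Z + 5] = -4·-3 + 5 = 17
V(-4Z + 5) = (-4)²·8.2 = 131.2
E[(-4Z + 5)²] = V((-4Z + 5)) + (E[(-4Z + 5)])² = 131.2 + (17)² = 420.2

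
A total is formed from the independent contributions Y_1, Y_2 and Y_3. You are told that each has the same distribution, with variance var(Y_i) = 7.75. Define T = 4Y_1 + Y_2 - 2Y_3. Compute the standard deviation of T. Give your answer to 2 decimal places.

By independence, var(T) = (4)²var(Y_1) + (1)²var(Y_2) + (-2)²var(Y_3)
= (4)²·7.75 + (1)²·7.75 + (-2)²·7.75 = 162.75
SD(T) = √162.75 ≈ 12.76

12.76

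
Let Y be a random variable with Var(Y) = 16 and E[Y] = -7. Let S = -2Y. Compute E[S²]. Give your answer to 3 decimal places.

E[-2Y] = -2·-7 = 14
Var(-2Y) = (-2)²·16 = 64
E[S²] = Var(S) + (E[S])² = 64 + (14)² = 260

260.000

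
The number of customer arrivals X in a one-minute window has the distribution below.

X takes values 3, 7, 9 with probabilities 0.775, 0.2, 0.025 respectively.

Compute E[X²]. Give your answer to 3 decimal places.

18.800

E[X²] = (3)²(0.775) + (7)²(0.2) + (9)²(0.025) = 18.8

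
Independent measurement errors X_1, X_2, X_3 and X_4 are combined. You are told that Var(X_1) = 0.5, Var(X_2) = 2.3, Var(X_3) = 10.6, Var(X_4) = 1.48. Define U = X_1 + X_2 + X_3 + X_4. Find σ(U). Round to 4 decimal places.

By independence, Var(U) = (1)²Var(X_1) + (1)²Var(X_2) + (1)²Var(X_3) + (1)²Var(X_4)
= (1)²·0.5 + (1)²·2.3 + (1)²·10.6 + (1)²·1.48 = 14.88
σ(U) = √14.88 ≈ 3.8575

3.8575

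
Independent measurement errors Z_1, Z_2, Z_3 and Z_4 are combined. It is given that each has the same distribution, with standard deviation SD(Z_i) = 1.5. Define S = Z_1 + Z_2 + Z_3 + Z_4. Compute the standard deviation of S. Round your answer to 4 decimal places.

3.0000

Var(Z_i) = (1.5)² = 2.25
By independence, Var(S) = (1)²Var(Z_1) + (1)²Var(Z_2) + (1)²Var(Z_3) + (1)²Var(Z_4)
= (1)²·2.25 + (1)²·2.25 + (1)²·2.25 + (1)²·2.25 = 9
SD(S) = √9 ≈ 3.0000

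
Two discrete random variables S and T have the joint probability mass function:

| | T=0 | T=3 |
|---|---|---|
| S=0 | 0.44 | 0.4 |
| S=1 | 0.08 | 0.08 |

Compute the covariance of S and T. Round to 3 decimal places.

E[S] = 0.16,  E[T] = 1.44
E[ST] = 0.24
Cov(S,T) = E[ST] − E[S]E[T] = 0.24 − (0.16)(1.44) = 0.0096

0.010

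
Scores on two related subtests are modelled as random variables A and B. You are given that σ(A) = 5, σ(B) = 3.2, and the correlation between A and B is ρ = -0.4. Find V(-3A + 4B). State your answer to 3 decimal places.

V(A) = (5)² = 25;  V(B) = (3.2)² = 10.24
cov(A,B) = ρ·σ(A)·σ(B) = -0.4·5·3.2 = -6.4
V(-3A + 4B) = (-3)²·V(A) + (4)²·V(B) + 2·(-3)·(4)·cov(A,B)
= 9·25 + 16·10.24 + -24·-6.4 = 542.44

542.440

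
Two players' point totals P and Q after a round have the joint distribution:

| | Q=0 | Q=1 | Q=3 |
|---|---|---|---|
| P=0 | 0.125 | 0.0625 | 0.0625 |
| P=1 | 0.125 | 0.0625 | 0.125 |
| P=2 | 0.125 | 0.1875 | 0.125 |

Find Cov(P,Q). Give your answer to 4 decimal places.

0.0781

E[P] = 1.1875,  E[Q] = 1.25
E[PQ] = 1.5625
Cov(P,Q) = E[PQ] − E[P]E[Q] = 1.5625 − (1.1875)(1.25) = 0.078125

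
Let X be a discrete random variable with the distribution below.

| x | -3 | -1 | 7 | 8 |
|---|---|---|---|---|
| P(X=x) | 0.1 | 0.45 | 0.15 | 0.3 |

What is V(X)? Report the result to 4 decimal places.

20.6100

E[X] = (-3)(0.1) + (-1)(0.45) + (7)(0.15) + (8)(0.3) = 2.7
E[X²] = (-3)²(0.1) + (-1)²(0.45) + (7)²(0.15) + (8)²(0.3) = 27.9
V(X) = E[X²] − (E[X])² = 27.9 − (2.7)² = 20.61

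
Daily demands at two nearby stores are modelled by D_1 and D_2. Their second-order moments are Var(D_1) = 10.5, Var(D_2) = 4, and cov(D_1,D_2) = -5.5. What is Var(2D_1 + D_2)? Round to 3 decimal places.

24.000

Var(2D_1 + D_2) = (2)²·Var(D_1) + (1)²·Var(D_2) + 2·(2)·(1)·cov(D_1,D_2)
= 4·10.5 + 1·4 + 4·-5.5 = 24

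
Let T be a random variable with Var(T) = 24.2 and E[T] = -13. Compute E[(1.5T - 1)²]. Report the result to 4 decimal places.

E[1.5T - 1] = 1.5·-13 − 1 = -20.5
Var(1.5T - 1) = (1.5)²·24.2 = 54.45
E[(1.5T - 1)²] = Var((1.5T - 1)) + (E[(1.5T - 1)])² = 54.45 + (-20.5)² = 474.7

474.7000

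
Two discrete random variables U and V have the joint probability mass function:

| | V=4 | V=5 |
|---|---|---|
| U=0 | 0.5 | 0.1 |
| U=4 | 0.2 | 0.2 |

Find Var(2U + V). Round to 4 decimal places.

16.8500

E[U] = 1.6,  E[V] = 4.3,  E[UV] = 7.2
Var(U) = 6.4 − (1.6)² = 3.84;  Var(V) = 18.7 − (4.3)² = 0.21
Cov(U,V) = 7.2 − (1.6)(4.3) = 0.32
Var(2U + V) = (2)²·3.84 + (1)²·0.21 + 2·(2)·(1)·0.32 = 16.85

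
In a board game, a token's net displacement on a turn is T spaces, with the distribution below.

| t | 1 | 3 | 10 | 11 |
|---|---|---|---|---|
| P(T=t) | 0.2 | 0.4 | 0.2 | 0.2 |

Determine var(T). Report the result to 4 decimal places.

E[T] = (1)(0.2) + (3)(0.4) + (10)(0.2) + (11)(0.2) = 5.6
E[T²] = (1)²(0.2) + (3)²(0.4) + (10)²(0.2) + (11)²(0.2) = 48
var(T) = E[T²] − (E[T])² = 48 − (5.6)² = 16.64

16.6400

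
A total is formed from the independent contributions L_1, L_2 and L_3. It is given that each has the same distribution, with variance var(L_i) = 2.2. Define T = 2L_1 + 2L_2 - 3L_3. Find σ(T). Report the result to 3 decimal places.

6.116

By independence, var(T) = (2)²var(L_1) + (2)²var(L_2) + (-3)²var(L_3)
= (2)²·2.2 + (2)²·2.2 + (-3)²·2.2 = 37.4
σ(T) = √37.4 ≈ 6.116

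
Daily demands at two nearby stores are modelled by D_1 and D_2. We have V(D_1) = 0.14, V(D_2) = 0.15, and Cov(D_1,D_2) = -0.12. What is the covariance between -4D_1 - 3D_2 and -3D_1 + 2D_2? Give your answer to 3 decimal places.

0.660

Cov(-4D_1 - 3D_2, -3D_1 + 2D_2) = (-4)(-3)V(D_1) + (-3)(2)V(D_2) + [(-4)(2) + (-3)(-3)]Cov(D_1,D_2)
= 12·0.14 + -6·0.15 + 1·-0.12 = 0.66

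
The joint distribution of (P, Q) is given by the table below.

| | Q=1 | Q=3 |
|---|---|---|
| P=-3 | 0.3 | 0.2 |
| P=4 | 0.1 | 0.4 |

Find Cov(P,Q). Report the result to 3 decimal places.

1.400

E[P] = 0.5,  E[Q] = 2.2
E[PQ] = 2.5
Cov(P,Q) = E[PQ] − E[P]E[Q] = 2.5 − (0.5)(2.2) = 1.4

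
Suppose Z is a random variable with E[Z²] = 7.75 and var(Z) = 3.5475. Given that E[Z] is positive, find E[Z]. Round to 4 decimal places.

2.0500

(E[Z])² = E[Z²] − var(Z) = 7.75 − 3.5475 = 4.2025
E[Z] = √4.2025 = 2.05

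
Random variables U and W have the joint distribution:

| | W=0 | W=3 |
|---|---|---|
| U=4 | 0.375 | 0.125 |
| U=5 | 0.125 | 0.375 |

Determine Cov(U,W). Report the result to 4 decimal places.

E[U] = 4.5,  E[W] = 1.5
E[UW] = 7.125
Cov(U,W) = E[UW] − E[U]E[W] = 7.125 − (4.5)(1.5) = 0.375

0.3750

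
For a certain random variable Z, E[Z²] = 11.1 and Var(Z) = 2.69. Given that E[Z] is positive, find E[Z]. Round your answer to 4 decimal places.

(E[Z])² = E[Z²] − Var(Z) = 11.1 − 2.69 = 8.41
E[Z] = √8.41 = 2.9

2.9000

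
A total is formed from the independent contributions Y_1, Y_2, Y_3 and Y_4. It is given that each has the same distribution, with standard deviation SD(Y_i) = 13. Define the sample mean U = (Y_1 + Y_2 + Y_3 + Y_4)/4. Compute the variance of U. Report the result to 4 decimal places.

var(Y_i) = (13)² = 169
By independence, var(U) = (0.25)²var(Y_1) + (0.25)²var(Y_2) + (0.25)²var(Y_3) + (0.25)²var(Y_4)
= (0.25)²·169 + (0.25)²·169 + (0.25)²·169 + (0.25)²·169 = 42.25

42.2500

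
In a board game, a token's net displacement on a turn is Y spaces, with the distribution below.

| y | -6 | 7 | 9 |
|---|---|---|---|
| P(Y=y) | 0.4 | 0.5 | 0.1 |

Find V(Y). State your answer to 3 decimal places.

E[Y] = (-6)(0.4) + (7)(0.5) + (9)(0.1) = 2
E[Y²] = (-6)²(0.4) + (7)²(0.5) + (9)²(0.1) = 47
V(Y) = E[Y²] − (E[Y])² = 47 − (2)² = 43

43.000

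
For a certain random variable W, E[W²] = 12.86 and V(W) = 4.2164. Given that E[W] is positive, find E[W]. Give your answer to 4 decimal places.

(E[W])² = E[W²] − V(W) = 12.86 − 4.2164 = 8.6436
E[W] = √8.6436 = 2.94

2.9400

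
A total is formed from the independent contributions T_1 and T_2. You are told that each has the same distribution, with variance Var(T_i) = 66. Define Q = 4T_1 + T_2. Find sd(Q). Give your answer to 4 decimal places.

By independence, Var(Q) = (4)²Var(T_1) + (1)²Var(T_2)
= (4)²·66 + (1)²·66 = 1122
sd(Q) = √1122 ≈ 33.4963

33.4963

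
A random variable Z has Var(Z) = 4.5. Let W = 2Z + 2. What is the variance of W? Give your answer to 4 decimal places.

18.0000

Var(2Z + 2) = (2)²·Var(Z) = 4·4.5 = 18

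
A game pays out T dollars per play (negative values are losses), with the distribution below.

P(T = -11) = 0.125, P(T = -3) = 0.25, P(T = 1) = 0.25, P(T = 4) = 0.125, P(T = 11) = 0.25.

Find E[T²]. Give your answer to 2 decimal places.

E[T²] = (-11)²(0.125) + (-3)²(0.25) + (1)²(0.25) + (4)²(0.125) + (11)²(0.25) = 49.875

49.88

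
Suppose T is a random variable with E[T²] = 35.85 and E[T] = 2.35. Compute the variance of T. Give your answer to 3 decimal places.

Var(T) = 35.85 − (2.35)² = 30.3275

30.328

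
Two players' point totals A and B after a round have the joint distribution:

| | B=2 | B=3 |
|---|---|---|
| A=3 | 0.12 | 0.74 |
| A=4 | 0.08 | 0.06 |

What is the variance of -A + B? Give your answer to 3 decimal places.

0.384

E[A] = 3.14,  E[B] = 2.8,  E[AB] = 8.74
Var(A) = 9.98 − (3.14)² = 0.1204;  Var(B) = 8 − (2.8)² = 0.16
cov(A,B) = 8.74 − (3.14)(2.8) = -0.052
Var(-A + B) = (-1)²·0.1204 + (1)²·0.16 + 2·(-1)·(1)·-0.052 = 0.3844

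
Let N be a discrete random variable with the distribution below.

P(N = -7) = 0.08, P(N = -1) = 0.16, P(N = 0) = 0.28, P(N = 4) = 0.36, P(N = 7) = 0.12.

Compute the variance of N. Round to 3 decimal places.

E[N] = (-7)(0.08) + (-1)(0.16) + (0)(0.28) + (4)(0.36) + (7)(0.12) = 1.56
E[N²] = (-7)²(0.08) + (-1)²(0.16) + (0)²(0.28) + (4)²(0.36) + (7)²(0.12) = 15.72
V(N) = E[N²] − (E[N])² = 15.72 − (1.56)² = 13.2864

13.286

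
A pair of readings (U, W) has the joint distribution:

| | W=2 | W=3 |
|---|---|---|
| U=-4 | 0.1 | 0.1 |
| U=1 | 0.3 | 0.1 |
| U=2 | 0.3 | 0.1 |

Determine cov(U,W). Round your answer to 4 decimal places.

E[U] = 0.4,  E[W] = 2.3
E[UW] = 0.7
cov(U,W) = E[UW] − E[U]E[W] = 0.7 − (0.4)(2.3) = -0.22

-0.2200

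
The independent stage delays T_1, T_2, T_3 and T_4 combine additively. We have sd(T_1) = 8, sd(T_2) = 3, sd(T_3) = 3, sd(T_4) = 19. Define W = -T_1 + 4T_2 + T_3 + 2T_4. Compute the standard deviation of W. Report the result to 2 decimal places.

40.76

V(T_1) = 64, V(T_2) = 9, V(T_3) = 9, V(T_4) = 361
By independence, V(W) = (-1)²V(T_1) + (4)²V(T_2) + (1)²V(T_3) + (2)²V(T_4)
= (-1)²·64 + (4)²·9 + (1)²·9 + (2)²·361 = 1661
sd(W) = √1661 ≈ 40.76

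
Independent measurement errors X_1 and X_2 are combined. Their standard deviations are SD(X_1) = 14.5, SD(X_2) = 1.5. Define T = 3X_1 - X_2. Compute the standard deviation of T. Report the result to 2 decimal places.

Var(X_1) = 210.25, Var(X_2) = 2.25
By independence, Var(T) = (3)²Var(X_1) + (-1)²Var(X_2)
= (3)²·210.25 + (-1)²·2.25 = 1894.5
SD(T) = √1894.5 ≈ 43.53

43.53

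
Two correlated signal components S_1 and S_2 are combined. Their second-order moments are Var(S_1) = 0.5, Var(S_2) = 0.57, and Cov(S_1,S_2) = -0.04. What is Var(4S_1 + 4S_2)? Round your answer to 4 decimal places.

15.8400

Var(4S_1 + 4S_2) = (4)²·Var(S_1) + (4)²·Var(S_2) + 2·(4)·(4)·Cov(S_1,S_2)
= 16·0.5 + 16·0.57 + 32·-0.04 = 15.84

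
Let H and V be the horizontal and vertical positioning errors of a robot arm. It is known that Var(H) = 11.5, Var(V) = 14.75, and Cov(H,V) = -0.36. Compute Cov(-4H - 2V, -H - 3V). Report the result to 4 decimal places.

129.4600

Cov(-4H - 2V, -H - 3V) = (-4)(-1)Var(H) + (-2)(-3)Var(V) + [(-4)(-3) + (-2)(-1)]Cov(H,V)
= 4·11.5 + 6·14.75 + 14·-0.36 = 129.46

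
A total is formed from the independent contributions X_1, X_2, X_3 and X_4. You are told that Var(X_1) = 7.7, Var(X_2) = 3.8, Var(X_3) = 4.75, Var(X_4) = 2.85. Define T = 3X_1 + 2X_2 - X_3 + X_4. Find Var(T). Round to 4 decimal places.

By independence, Var(T) = (3)²Var(X_1) + (2)²Var(X_2) + (-1)²Var(X_3) + (1)²Var(X_4)
= (3)²·7.7 + (2)²·3.8 + (-1)²·4.75 + (1)²·2.85 = 92.1

92.1000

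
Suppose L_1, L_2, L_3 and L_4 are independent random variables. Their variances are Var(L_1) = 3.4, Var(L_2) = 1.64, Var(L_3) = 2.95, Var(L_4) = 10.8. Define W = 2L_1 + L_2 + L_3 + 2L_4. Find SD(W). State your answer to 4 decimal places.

By independence, Var(W) = (2)²Var(L_1) + (1)²Var(L_2) + (1)²Var(L_3) + (2)²Var(L_4)
= (2)²·3.4 + (1)²·1.64 + (1)²·2.95 + (2)²·10.8 = 61.39
SD(W) = √61.39 ≈ 7.8352

7.8352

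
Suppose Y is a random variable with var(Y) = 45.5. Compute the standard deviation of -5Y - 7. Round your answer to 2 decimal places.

33.73

var(-5Y - 7) = (-5)²·45.5 = 1137.5
SD(-5Y - 7) = √1137.5 ≈ 33.73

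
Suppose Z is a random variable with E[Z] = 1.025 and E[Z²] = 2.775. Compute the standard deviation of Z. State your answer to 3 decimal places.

Var(Z) = 2.775 − (1.025)² = 1.724375
SD(Z) = √1.724375 ≈ 1.313

1.313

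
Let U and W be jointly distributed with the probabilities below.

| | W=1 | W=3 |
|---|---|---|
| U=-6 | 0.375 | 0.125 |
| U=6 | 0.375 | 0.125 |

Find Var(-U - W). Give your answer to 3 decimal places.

36.750

E[U] = 0,  E[W] = 1.5,  E[UW] = 0
Var(U) = 36 − (0)² = 36;  Var(W) = 3 − (1.5)² = 0.75
cov(U,W) = 0 − (0)(1.5) = 0
Var(-U - W) = (-1)²·36 + (-1)²·0.75 + 2·(-1)·(-1)·0 = 36.75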